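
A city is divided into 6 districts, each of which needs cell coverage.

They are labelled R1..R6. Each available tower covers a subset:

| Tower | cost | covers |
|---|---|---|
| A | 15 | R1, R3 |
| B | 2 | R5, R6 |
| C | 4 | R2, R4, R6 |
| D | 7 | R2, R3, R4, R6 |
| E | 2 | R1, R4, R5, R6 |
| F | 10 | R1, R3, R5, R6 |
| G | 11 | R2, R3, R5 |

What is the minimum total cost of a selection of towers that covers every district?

9

D, E together cover every district (D ∪ E = {R1, R2, R3, R4, R5, R6}); total cost 7 + 2 = 9.
No covering selection has total cost below 9.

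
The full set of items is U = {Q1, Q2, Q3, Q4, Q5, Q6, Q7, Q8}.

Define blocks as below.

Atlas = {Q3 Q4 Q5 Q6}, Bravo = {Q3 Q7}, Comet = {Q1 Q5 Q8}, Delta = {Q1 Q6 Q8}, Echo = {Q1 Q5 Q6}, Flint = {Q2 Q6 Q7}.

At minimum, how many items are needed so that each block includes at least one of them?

Take H = {Q1, Q4, Q7}. Each listed block contains at least one of these, so H is a hitting set of size 3.
No choice of 2 items meets every block, so 3 is the minimum.

3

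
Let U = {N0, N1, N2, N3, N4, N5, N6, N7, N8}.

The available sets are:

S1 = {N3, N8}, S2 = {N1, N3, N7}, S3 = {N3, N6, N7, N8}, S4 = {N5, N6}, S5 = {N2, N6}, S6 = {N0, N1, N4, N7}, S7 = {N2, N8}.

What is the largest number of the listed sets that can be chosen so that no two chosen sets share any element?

3

S4, S6, S7 are pairwise disjoint (S4={N5,N6}; S6={N0,N1,N4,N7}; S7={N2,N8}).
Every remaining set overlaps one of these, and no 4 of the listed sets are pairwise disjoint, so 3 is the maximum.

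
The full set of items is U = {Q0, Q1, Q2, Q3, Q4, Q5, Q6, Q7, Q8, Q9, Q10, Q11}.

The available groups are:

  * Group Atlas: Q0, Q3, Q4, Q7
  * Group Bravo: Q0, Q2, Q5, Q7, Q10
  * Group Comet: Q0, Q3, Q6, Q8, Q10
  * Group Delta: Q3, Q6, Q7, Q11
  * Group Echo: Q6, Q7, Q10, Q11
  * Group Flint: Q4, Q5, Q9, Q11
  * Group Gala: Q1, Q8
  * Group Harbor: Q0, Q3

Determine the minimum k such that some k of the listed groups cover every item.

4

Bravo and Delta and Flint and Gala together: Bravo ∪ Delta ∪ Flint ∪ Gala = {Q0, Q1, Q2, Q3, Q4, Q5, Q6, Q7, Q8, Q9, Q10, Q11} — every item is covered.
Only Bravo contains Q2, so Bravo is forced; the remaining 7 items need at least 3 more groups (each remaining group adds at most 3) — so at least 4 groups are needed, and 4 is optimal.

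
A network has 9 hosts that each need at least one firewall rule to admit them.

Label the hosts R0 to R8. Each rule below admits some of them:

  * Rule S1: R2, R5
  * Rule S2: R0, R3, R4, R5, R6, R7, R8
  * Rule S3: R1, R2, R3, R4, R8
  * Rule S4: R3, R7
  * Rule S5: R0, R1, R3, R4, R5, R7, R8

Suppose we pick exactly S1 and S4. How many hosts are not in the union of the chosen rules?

Union of S1, S4 = {R2, R3, R5, R7}.
Not covered: R0, R1, R4, R6, R8 — 5 hosts.

5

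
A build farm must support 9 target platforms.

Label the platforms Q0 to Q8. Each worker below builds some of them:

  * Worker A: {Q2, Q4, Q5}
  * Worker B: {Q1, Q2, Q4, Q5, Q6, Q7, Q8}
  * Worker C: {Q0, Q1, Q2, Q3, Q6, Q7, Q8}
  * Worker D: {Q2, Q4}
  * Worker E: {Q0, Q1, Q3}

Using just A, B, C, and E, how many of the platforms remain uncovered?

0

Union of A, B, C, E = {Q0, Q1, Q2, Q3, Q4, Q5, Q6, Q7, Q8} — that's every platform, so 0 are uncovered.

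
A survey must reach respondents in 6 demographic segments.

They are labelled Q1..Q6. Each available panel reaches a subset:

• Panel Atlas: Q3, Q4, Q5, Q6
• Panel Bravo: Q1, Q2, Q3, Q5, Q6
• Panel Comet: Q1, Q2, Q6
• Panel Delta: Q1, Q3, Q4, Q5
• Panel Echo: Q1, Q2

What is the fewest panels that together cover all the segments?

2

Take {Atlas, Bravo}. Their union is {Q1, Q2, Q3, Q4, Q5, Q6}, which is all 6 segments.
No single panel has all 6 segments (the largest, Bravo, has 5), so 2 is optimal.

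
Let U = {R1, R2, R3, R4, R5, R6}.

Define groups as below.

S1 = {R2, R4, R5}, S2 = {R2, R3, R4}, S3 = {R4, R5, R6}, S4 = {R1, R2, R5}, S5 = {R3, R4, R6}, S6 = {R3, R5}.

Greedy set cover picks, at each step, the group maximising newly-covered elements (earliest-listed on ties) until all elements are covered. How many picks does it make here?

3

Greedy: pick S1 (covers 3 new) → pick S5 (covers 2 new) → pick S4 (covers 1 new). Total picks: 3.
(The true minimum cover uses only 2 groups, so greedy is not optimal here.)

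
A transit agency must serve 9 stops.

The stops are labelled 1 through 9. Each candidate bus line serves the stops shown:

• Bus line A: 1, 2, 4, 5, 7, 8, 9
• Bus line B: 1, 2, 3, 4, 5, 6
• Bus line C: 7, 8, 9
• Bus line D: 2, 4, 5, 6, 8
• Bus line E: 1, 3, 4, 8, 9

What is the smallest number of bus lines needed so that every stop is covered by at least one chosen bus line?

Take {B, C}. Their union is {1, 2, 3, 4, 5, 6, 7, 8, 9}, which is all 9 stops.
No single bus line has all 9 stops (the largest, A, has 7), so 2 is optimal.

2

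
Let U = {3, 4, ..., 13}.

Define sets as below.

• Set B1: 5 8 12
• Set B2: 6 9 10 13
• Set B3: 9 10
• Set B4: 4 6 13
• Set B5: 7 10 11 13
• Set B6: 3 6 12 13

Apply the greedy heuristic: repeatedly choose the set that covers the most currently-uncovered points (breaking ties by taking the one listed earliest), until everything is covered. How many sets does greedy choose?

Greedy: pick B2 (covers 4 new) → pick B1 (covers 3 new) → pick B5 (covers 2 new) → pick B4 (covers 1 new) → pick B6 (covers 1 new). Total picks: 5.

5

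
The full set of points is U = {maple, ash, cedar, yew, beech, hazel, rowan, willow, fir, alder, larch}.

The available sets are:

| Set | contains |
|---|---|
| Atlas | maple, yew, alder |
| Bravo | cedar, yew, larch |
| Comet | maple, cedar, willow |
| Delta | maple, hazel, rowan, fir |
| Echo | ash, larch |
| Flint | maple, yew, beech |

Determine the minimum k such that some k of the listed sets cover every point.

5

Atlas and Comet and Delta and Echo and Flint together: Atlas ∪ Comet ∪ Delta ∪ Echo ∪ Flint = {maple, ash, cedar, yew, beech, hazel, rowan, willow, fir, alder, larch} — every point is covered.
No 4 of the 6 sets cover everything (all 15 combinations miss at least one point), so 5 is optimal.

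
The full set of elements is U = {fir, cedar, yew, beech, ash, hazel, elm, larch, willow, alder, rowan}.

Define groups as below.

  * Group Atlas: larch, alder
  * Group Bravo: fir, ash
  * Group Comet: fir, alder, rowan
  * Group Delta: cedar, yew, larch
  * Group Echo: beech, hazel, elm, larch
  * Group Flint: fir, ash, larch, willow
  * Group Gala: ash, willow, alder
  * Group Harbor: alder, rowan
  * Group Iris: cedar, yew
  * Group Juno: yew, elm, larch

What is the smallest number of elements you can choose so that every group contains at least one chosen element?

H = {yew, ash, elm, alder} meets every group (each contains at least one member of H), and |H| = 4.
The groups Bravo, Echo, Harbor, Iris are pairwise disjoint, so any hitting set needs a separate element for each — at least 4. Hence 4 is optimal.

4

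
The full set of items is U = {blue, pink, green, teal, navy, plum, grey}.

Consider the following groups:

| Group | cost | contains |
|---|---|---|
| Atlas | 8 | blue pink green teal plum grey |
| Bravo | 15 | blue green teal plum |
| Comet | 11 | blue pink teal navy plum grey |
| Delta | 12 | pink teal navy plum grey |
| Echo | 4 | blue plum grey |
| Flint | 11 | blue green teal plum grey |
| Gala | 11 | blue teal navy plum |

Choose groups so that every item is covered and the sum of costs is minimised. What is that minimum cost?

Atlas, Comet together cover every item (Atlas ∪ Comet = {blue, pink, green, teal, navy, plum, grey}); total cost 8 + 11 = 19.
No covering selection has total cost below 19.

19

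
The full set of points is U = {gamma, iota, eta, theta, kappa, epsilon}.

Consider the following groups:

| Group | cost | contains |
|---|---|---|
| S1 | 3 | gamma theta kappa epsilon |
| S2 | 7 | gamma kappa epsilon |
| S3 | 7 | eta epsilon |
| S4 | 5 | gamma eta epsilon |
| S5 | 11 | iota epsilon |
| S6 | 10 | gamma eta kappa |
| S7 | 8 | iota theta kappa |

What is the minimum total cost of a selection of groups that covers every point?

13

S4, S7 together cover every point (S4 ∪ S7 = {gamma, iota, eta, theta, kappa, epsilon}); total cost 5 + 8 = 13.
The greedy pick S1, S4, S7 costs 16; no covering selection beats 13.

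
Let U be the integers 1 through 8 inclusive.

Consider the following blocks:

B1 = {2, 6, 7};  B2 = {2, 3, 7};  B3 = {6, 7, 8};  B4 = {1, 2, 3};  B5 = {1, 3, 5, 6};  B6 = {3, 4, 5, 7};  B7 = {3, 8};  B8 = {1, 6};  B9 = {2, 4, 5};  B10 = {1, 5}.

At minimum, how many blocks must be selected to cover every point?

B3 and B5 and B9 together: B3 ∪ B5 ∪ B9 = {1, 2, 3, 4, 5, 6, 7, 8} — every point is covered.
No 2 of the 10 blocks cover everything (all 45 combinations miss at least one point), so 3 is optimal.

3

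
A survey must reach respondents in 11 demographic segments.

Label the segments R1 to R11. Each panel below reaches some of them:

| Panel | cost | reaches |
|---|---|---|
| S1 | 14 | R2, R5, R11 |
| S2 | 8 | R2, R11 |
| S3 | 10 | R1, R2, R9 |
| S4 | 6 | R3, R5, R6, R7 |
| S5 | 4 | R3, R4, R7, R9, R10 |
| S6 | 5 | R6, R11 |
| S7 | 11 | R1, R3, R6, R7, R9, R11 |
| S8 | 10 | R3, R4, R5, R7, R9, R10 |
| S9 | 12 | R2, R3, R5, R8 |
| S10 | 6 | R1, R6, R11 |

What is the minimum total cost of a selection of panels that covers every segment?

S5, S9, S10 together cover every segment (S5 ∪ S9 ∪ S10 = {R1, R2, R3, R4, R5, R6, R7, R8, R9, R10, R11}); total cost 4 + 12 + 6 = 22.
No covering selection has total cost below 22.

22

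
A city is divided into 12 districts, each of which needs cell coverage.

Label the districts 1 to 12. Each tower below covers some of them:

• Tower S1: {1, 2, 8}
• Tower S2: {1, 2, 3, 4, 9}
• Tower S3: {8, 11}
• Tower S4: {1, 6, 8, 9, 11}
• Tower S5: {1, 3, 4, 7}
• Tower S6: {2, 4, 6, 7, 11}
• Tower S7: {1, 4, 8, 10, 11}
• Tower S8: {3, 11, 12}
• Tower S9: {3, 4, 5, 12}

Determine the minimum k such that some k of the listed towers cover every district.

S2 and S6 and S7 and S9 together: S2 ∪ S6 ∪ S7 ∪ S9 = {1, 2, 3, 4, 5, 6, 7, 8, 9, 10, 11, 12} — every district is covered.
Only S7 contains 10, so S7 is forced; the remaining 7 districts need at least 3 more towers (each remaining tower adds at most 3) — so at least 4 towers are needed, and 4 is optimal.

4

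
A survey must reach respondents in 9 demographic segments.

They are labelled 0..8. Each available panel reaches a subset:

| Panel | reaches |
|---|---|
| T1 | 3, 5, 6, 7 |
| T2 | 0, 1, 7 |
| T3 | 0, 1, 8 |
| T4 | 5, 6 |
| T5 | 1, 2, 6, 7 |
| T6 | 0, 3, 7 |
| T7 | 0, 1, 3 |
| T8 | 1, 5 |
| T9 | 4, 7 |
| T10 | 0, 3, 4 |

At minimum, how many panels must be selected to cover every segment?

T1 and T3 and T5 and T9 together: T1 ∪ T3 ∪ T5 ∪ T9 = {0, 1, 2, 3, 4, 5, 6, 7, 8} — every segment is covered.
No 3 of the 10 panels cover everything (all 120 combinations miss at least one segment), so 4 is optimal.

4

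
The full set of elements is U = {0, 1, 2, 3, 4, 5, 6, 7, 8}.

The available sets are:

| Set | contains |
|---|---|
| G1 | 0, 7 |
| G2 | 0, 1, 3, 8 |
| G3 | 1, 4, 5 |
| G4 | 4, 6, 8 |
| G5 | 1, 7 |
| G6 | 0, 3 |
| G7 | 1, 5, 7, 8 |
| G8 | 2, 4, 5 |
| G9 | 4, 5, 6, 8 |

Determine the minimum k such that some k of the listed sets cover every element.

G5, G6, G8, and G9 cover everything between them: the union {0, 1, 2, 3, 4, 5, 6, 7, 8} is all of U.
No 3 of the 9 sets cover everything (all 84 combinations miss at least one element), so 4 is optimal.

4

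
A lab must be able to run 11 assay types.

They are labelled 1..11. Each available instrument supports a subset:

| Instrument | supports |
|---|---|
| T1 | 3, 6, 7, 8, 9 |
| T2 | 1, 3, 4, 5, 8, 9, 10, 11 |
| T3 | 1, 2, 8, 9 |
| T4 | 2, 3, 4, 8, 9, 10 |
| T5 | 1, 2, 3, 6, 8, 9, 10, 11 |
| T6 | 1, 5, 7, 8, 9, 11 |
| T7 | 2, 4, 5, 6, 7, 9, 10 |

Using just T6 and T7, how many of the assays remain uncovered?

Union of T6, T7 = {1, 2, 4, 5, 6, 7, 8, 9, 10, 11}.
Not covered: 3 — 1 assay.

1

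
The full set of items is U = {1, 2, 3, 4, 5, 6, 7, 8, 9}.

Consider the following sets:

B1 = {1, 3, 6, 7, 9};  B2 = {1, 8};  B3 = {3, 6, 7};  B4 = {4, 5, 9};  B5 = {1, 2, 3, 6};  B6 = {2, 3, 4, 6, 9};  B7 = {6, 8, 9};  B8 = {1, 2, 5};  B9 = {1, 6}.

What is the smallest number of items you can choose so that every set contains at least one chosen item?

3

H = {1, 3, 9} meets every set (each contains at least one member of H), and |H| = 3.
The sets B2, B3, B4 are pairwise disjoint, so any hitting set needs a separate item for each — at least 3. Hence 3 is optimal.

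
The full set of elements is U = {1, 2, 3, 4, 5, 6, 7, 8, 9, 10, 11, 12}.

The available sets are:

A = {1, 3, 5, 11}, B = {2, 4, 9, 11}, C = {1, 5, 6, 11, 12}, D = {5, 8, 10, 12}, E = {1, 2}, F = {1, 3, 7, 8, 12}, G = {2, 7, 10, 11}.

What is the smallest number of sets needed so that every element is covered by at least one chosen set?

4

Take {B, C, D, F}. Their union is {1, 2, 3, 4, 5, 6, 7, 8, 9, 10, 11, 12}, which is all 12 elements.
Only C contains 6, so C is forced; the remaining 7 elements need at least 3 more sets (each remaining set adds at most 3) — so at least 4 sets are needed, and 4 is optimal.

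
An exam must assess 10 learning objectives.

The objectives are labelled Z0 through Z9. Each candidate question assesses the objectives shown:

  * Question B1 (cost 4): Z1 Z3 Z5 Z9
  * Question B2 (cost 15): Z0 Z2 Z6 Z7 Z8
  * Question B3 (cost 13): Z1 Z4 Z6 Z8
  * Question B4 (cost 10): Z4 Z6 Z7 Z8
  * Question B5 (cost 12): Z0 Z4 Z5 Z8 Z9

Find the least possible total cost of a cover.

29

B1, B2, B4 together cover every objective (B1 ∪ B2 ∪ B4 = {Z0, Z1, Z2, Z3, Z4, Z5, Z6, Z7, Z8, Z9}); total cost 4 + 15 + 10 = 29.
No covering selection has total cost below 29.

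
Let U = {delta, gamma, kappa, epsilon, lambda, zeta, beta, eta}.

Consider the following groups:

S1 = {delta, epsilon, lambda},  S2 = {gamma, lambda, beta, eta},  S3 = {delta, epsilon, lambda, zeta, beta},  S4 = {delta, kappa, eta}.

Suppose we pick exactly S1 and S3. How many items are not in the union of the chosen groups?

3

Union of S1, S3 = {delta, epsilon, lambda, zeta, beta}.
Not covered: gamma, kappa, eta — 3 items.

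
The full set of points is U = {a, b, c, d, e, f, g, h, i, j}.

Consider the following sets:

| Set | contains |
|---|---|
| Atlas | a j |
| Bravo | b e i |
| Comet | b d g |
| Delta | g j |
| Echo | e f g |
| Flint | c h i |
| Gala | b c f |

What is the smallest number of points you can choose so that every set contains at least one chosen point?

The 4 points {a, c, e, g} hit every set.
No choice of 3 points meets every set, so 4 is the minimum.

4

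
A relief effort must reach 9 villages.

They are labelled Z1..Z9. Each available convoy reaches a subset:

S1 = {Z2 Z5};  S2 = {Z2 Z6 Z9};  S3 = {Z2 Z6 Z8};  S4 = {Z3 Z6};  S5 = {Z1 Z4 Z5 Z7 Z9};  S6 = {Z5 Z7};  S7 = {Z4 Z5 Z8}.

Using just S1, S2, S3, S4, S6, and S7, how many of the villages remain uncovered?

Union of S1, S2, S3, S4, S6, S7 = {Z2, Z3, Z4, Z5, Z6, Z7, Z8, Z9}.
Not covered: Z1 — 1 village.

1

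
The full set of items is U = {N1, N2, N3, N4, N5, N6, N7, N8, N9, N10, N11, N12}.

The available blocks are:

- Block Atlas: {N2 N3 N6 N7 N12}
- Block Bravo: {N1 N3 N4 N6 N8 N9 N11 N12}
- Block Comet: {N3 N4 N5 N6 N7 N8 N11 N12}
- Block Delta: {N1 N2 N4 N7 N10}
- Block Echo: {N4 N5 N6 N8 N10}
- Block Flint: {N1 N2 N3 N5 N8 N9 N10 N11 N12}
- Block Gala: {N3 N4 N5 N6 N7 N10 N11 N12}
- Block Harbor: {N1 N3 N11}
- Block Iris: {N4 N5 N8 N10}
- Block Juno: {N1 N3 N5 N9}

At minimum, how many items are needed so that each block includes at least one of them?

H = {N3, N4} meets every block (each contains at least one member of H), and |H| = 2.
The blocks Atlas, Iris are pairwise disjoint, so any hitting set needs a separate item for each — at least 2. Hence 2 is optimal.

2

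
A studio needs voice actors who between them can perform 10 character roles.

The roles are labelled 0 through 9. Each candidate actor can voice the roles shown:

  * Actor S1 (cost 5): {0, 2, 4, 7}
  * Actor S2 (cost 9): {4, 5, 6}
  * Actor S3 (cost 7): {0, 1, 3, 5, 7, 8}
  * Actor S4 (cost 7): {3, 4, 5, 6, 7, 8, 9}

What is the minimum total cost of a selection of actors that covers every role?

19

S1, S3, S4 together cover every role (S1 ∪ S3 ∪ S4 = {0, 1, 2, 3, 4, 5, 6, 7, 8, 9}); total cost 5 + 7 + 7 = 19.
No covering selection has total cost below 19.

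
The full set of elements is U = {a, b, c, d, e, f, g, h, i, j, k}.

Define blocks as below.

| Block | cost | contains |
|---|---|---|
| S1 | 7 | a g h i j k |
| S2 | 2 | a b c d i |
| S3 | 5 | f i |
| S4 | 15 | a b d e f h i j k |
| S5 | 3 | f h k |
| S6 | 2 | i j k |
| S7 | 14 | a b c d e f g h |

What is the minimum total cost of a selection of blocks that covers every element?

16

S6, S7 together cover every element (S6 ∪ S7 = {a, b, c, d, e, f, g, h, i, j, k}); total cost 2 + 14 = 16.
The greedy pick S2, S5, S6, S1, S7 costs 28; no covering selection beats 16.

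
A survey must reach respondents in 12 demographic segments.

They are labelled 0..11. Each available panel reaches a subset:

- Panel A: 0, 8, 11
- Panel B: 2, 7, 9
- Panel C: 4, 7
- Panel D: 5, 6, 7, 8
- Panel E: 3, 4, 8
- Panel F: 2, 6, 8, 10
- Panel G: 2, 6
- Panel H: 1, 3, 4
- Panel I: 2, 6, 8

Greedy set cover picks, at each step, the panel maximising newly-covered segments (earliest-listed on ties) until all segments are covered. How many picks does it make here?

5

Greedy: pick D (covers 4 new) → pick H (covers 3 new) → pick A (covers 2 new) → pick B (covers 2 new) → pick F (covers 1 new). Total picks: 5.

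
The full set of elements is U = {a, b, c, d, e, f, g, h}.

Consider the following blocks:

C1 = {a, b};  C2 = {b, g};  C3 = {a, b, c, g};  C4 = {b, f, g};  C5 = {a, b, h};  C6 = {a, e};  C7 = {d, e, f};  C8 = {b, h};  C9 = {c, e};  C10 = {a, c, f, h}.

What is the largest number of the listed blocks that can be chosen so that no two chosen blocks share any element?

2

C3, C7 are pairwise disjoint (C3={a,b,c,g}; C7={d,e,f}).
Every remaining block overlaps one of these, and no 3 of the listed blocks are pairwise disjoint, so 2 is the maximum.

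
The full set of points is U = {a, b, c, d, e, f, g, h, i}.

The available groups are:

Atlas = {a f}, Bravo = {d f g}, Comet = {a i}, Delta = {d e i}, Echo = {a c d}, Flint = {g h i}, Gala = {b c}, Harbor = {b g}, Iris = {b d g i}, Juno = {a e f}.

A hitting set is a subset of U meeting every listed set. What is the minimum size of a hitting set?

4

T = {a, b, g, i} meets every group (each contains at least one member of T), and |T| = 4.
No choice of 3 points meets every group, so 4 is the minimum.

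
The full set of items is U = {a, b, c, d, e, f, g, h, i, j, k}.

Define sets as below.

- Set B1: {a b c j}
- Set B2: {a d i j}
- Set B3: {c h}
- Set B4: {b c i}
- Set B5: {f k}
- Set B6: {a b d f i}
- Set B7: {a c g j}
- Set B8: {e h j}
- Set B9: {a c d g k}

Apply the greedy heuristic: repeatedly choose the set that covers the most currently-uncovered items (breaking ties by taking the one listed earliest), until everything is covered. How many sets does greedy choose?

Greedy: pick B6 (covers 5 new) → pick B7 (covers 3 new) → pick B8 (covers 2 new) → pick B5 (covers 1 new). Total picks: 4.
(The true minimum cover uses only 3 sets, so greedy is not optimal here.)

4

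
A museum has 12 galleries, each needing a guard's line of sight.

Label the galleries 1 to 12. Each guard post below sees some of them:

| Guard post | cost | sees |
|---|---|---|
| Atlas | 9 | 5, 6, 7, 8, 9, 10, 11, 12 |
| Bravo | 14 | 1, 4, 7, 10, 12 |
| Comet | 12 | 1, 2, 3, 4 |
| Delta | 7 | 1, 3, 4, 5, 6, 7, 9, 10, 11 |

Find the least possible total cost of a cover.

21

Atlas, Comet together cover every gallery (Atlas ∪ Comet = {1, 2, 3, 4, 5, 6, 7, 8, 9, 10, 11, 12}); total cost 9 + 12 = 21.
The greedy pick Delta, Atlas, Comet costs 28; no covering selection beats 21.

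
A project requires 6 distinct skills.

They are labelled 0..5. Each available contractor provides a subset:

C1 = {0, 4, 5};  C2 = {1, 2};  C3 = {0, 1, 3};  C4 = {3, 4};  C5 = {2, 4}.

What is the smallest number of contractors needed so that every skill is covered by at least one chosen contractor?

Take {C1, C2, C3}. Their union is {0, 1, 2, 3, 4, 5}, which is all 6 skills.
Only C1 contains 5, so C1 is forced; the remaining 3 skills need at least 2 more contractors (each remaining contractor adds at most 2) — so at least 3 contractors are needed, and 3 is optimal.

3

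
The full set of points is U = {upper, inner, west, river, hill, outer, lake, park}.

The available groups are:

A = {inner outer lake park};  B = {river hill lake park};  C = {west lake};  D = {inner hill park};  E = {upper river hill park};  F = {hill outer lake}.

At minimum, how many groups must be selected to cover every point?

3

A and C and E together: A ∪ C ∪ E = {upper, inner, west, river, hill, outer, lake, park} — every point is covered.
Only E contains upper, so E is forced; the remaining 4 points need at least 2 more groups (each remaining group adds at most 3) — so at least 3 groups are needed, and 3 is optimal.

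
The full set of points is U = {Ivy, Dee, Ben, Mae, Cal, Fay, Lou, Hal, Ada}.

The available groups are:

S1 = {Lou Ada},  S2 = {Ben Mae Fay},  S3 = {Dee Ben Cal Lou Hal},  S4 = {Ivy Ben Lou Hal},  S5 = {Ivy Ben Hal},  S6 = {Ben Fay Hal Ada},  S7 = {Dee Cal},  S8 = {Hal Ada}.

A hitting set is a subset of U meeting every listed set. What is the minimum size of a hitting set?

H = {Dee, Ben, Ada} meets every group (each contains at least one member of H), and |H| = 3.
The groups S1, S5, S7 are pairwise disjoint, so any hitting set needs a separate point for each — at least 3. Hence 3 is optimal.

3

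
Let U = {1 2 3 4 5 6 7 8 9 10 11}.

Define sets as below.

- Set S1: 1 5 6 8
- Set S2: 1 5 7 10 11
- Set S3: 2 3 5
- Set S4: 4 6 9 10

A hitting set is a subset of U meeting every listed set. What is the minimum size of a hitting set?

H = {5, 6} meets every set (each contains at least one member of H), and |H| = 2.
The sets S3, S4 are pairwise disjoint, so any hitting set needs a separate element for each — at least 2. Hence 2 is optimal.

2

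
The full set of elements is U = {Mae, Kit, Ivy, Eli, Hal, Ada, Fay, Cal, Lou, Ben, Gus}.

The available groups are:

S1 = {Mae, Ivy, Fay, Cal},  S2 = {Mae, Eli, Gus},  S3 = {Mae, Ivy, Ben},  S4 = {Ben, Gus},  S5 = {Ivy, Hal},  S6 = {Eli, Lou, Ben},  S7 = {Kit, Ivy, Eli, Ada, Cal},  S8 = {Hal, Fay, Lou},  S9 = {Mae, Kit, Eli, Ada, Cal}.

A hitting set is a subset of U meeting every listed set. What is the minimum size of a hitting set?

Take H = {Mae, Ivy, Hal, Ben}. Each listed group contains at least one of these, so H is a hitting set of size 4.
No choice of 3 elements meets every group, so 4 is the minimum.

4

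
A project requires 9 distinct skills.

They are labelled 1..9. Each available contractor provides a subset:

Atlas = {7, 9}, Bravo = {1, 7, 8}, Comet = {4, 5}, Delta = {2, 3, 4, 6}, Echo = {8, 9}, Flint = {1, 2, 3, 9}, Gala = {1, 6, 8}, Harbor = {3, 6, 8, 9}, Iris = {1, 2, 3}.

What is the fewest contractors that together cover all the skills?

4

Atlas and Bravo and Comet and Delta together: Atlas ∪ Bravo ∪ Comet ∪ Delta = {1, 2, 3, 4, 5, 6, 7, 8, 9} — every skill is covered.
No 3 of the 9 contractors cover everything (all 84 combinations miss at least one skill), so 4 is optimal.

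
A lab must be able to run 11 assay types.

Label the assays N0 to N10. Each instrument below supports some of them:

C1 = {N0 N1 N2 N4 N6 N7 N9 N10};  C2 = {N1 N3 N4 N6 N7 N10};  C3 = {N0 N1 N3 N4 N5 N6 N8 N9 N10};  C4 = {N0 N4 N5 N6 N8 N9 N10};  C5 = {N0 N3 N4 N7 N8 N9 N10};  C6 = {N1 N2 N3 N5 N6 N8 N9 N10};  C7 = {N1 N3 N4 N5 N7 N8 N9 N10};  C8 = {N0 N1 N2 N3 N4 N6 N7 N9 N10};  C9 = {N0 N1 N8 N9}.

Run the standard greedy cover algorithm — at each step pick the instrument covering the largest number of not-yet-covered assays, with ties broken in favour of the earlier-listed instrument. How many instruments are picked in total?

Greedy: pick C3 (covers 9 new) → pick C1 (covers 2 new). Total picks: 2.

2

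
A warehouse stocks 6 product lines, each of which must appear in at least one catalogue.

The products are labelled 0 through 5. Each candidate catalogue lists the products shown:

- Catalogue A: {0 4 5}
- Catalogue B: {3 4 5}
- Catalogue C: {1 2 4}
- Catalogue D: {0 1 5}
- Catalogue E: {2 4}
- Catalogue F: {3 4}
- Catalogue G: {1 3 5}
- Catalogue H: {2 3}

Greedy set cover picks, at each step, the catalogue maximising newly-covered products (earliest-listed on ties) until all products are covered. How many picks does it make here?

3

Greedy: pick A (covers 3 new) → pick C (covers 2 new) → pick B (covers 1 new). Total picks: 3.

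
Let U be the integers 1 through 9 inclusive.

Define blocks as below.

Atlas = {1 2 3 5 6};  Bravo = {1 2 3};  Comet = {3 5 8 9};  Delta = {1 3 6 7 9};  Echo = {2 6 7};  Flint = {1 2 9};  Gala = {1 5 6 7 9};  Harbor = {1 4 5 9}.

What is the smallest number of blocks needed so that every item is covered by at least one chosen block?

Comet and Echo and Harbor together: Comet ∪ Echo ∪ Harbor = {1, 2, 3, 4, 5, 6, 7, 8, 9} — every item is covered.
Only Harbor contains 4, so Harbor is forced; the remaining 5 items need at least 2 more blocks (each remaining block adds at most 3) — so at least 3 blocks are needed, and 3 is optimal.

3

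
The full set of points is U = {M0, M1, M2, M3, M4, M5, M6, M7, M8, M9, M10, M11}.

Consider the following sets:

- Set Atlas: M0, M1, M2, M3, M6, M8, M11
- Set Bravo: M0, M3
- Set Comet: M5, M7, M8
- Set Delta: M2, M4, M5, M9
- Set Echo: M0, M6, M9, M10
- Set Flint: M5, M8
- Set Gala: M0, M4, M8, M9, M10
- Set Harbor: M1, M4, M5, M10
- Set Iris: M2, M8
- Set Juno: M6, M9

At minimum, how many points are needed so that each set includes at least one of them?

Take H = {M3, M8, M9, M10}. Each listed set contains at least one of these, so H is a hitting set of size 4.
The sets Bravo, Harbor, Iris, Juno are pairwise disjoint, so any hitting set needs a separate point for each — at least 4. Hence 4 is optimal.

4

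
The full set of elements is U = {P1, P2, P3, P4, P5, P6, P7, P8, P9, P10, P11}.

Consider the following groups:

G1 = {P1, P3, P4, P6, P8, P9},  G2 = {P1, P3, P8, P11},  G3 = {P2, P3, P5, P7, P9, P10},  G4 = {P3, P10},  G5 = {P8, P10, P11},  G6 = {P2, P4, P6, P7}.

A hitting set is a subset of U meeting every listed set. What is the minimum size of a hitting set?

3

The 3 elements {P3, P4, P11} hit every group.
No choice of 2 elements meets every group, so 3 is the minimum.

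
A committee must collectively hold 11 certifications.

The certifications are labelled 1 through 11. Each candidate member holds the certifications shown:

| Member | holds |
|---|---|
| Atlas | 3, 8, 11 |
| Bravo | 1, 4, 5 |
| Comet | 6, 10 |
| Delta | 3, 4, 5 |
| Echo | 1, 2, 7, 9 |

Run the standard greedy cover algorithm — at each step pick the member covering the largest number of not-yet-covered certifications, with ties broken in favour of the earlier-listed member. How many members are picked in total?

Greedy: pick Echo (covers 4 new) → pick Atlas (covers 3 new) → pick Bravo (covers 2 new) → pick Comet (covers 2 new). Total picks: 4.

4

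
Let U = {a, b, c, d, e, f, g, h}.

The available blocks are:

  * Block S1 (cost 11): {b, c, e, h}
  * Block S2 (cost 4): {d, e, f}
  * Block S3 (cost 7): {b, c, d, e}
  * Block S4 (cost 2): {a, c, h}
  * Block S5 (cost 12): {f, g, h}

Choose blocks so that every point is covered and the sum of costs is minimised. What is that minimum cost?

S3, S4, S5 together cover every point (S3 ∪ S4 ∪ S5 = {a, b, c, d, e, f, g, h}); total cost 7 + 2 + 12 = 21.
The greedy pick S4, S2, S3, S5 costs 25; no covering selection beats 21.

21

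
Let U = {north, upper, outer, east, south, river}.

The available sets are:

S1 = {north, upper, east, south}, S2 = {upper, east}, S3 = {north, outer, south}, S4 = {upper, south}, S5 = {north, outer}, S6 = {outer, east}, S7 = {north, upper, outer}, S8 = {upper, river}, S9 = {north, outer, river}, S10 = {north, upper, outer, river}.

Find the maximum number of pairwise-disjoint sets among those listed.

S3, S8 are pairwise disjoint (S3={north,outer,south}; S8={upper,river}).
Every remaining set overlaps one of these, and no 3 of the listed sets are pairwise disjoint, so 2 is the maximum.

2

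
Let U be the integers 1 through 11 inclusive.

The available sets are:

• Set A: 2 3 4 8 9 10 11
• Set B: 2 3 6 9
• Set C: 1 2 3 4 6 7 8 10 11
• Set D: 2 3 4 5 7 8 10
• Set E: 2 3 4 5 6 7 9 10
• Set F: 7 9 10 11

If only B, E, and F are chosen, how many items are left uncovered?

Union of B, E, F = {2, 3, 4, 5, 6, 7, 9, 10, 11}.
Not covered: 1, 8 — 2 items.

2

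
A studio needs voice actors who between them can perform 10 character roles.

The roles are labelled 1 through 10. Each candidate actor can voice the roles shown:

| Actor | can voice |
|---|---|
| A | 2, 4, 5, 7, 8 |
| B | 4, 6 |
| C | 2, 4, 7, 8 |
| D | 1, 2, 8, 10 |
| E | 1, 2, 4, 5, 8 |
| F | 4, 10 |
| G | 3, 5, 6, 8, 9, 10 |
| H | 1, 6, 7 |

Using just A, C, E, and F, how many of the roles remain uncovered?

Union of A, C, E, F = {1, 2, 4, 5, 7, 8, 10}.
Not covered: 3, 6, 9 — 3 roles.

3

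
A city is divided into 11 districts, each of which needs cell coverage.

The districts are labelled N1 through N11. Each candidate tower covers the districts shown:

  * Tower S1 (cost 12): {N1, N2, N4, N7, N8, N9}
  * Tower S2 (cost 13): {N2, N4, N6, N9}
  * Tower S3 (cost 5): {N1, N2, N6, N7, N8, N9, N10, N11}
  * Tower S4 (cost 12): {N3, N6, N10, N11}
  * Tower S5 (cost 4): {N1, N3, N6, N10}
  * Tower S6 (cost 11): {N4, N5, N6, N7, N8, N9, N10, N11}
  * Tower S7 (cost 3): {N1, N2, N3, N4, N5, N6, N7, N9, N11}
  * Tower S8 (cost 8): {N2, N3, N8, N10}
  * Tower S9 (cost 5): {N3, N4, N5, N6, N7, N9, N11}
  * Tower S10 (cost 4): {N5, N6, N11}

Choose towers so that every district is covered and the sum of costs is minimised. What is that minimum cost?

S3, S7 together cover every district (S3 ∪ S7 = {N1, N2, N3, N4, N5, N6, N7, N8, N9, N10, N11}); total cost 5 + 3 = 8.
No covering selection has total cost below 8.

8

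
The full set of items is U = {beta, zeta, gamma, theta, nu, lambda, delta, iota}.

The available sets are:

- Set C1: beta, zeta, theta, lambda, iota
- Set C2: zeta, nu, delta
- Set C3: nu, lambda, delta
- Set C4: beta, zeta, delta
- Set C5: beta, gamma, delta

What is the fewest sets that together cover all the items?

3

C1, C2, and C5 cover everything between them: the union {beta, zeta, gamma, theta, nu, lambda, delta, iota} is all of U.
Only C5 contains gamma, so C5 is forced; the remaining 5 items need at least 2 more sets (each remaining set adds at most 4) — so at least 3 sets are needed, and 3 is optimal.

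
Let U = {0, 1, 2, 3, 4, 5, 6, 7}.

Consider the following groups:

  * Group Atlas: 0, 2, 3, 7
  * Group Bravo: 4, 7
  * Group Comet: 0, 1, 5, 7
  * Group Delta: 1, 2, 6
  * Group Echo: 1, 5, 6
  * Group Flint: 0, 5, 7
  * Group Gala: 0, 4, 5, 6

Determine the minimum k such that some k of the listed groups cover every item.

Take {Atlas, Comet, Gala}. Their union is {0, 1, 2, 3, 4, 5, 6, 7}, which is all 8 items.
Only Atlas contains 3, so Atlas is forced; the remaining 4 items need at least 2 more groups (each remaining group adds at most 3) — so at least 3 groups are needed, and 3 is optimal.

3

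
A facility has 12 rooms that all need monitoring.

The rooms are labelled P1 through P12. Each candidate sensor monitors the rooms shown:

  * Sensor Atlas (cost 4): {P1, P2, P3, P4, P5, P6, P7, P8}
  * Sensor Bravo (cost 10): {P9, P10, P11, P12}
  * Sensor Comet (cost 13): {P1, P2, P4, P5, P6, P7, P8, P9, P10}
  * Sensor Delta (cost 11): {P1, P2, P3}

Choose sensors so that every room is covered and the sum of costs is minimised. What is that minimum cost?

14

Atlas, Bravo together cover every room (Atlas ∪ Bravo = {P1, P2, P3, P4, P5, P6, P7, P8, P9, P10, P11, P12}); total cost 4 + 10 = 14.
No covering selection has total cost below 14.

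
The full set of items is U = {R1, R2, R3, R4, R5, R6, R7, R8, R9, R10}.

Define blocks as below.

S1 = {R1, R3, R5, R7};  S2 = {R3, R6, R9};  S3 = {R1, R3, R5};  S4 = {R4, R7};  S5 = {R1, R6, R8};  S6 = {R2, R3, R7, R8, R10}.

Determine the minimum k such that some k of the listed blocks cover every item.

4

Take {S1, S2, S4, S6}. Their union is {R1, R2, R3, R4, R5, R6, R7, R8, R9, R10}, which is all 10 items.
Only S6 contains R2, so S6 is forced; the remaining 5 items need at least 3 more blocks (each remaining block adds at most 2) — so at least 4 blocks are needed, and 4 is optimal.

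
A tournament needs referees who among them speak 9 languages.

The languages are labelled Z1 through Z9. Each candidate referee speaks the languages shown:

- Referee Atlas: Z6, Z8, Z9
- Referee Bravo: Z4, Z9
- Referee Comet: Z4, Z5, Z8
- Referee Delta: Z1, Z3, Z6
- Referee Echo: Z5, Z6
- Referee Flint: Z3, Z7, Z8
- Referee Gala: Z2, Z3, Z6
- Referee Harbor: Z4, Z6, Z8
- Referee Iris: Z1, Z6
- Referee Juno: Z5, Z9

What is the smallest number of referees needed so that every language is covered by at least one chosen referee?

5

Atlas and Comet and Delta and Flint and Gala together: Atlas ∪ Comet ∪ Delta ∪ Flint ∪ Gala = {Z1, Z2, Z3, Z4, Z5, Z6, Z7, Z8, Z9} — every language is covered.
No 4 of the 10 referees cover everything (all 210 combinations miss at least one language), so 5 is optimal.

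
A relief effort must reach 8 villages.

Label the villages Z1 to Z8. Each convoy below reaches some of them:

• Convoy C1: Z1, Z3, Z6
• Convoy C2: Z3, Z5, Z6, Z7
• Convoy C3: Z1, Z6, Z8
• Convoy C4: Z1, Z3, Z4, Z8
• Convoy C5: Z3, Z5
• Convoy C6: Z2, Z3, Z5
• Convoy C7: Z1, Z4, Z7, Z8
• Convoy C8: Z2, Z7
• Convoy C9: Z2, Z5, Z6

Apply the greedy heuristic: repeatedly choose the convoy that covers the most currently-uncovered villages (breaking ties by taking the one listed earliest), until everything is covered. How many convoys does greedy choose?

Greedy: pick C2 (covers 4 new) → pick C4 (covers 3 new) → pick C6 (covers 1 new). Total picks: 3.

3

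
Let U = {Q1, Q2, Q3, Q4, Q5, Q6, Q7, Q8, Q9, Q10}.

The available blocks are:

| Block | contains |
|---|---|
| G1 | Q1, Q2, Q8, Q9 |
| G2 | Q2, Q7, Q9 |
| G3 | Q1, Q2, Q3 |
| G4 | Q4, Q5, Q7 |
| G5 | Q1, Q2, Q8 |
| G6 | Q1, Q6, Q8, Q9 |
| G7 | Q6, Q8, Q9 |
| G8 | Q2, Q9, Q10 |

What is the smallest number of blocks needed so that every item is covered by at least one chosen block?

G3, G4, G7, and G8 cover everything between them: the union {Q1, Q2, Q3, Q4, Q5, Q6, Q7, Q8, Q9, Q10} is all of U.
Only G3 contains Q3, so G3 is forced; the remaining 7 items need at least 3 more blocks (each remaining block adds at most 3) — so at least 4 blocks are needed, and 4 is optimal.

4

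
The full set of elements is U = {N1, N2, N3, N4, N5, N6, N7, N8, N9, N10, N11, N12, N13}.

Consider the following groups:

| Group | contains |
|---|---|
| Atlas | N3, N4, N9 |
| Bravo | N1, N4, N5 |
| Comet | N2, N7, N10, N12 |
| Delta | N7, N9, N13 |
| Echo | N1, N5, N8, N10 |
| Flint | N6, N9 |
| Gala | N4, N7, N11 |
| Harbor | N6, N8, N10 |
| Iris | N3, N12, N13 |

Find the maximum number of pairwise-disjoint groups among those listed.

4

Echo, Flint, Gala, Iris are pairwise disjoint (Echo={N1,N5,N8,N10}; Flint={N6,N9}; Gala={N4,N7,N11}; Iris={N3,N12,N13}).
Every remaining group overlaps one of these, and no 5 of the listed groups are pairwise disjoint, so 4 is the maximum.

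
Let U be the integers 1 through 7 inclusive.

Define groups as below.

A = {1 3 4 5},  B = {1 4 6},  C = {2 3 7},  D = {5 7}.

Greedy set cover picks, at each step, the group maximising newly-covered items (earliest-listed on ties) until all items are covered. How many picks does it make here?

Greedy: pick A (covers 4 new) → pick C (covers 2 new) → pick B (covers 1 new). Total picks: 3.

3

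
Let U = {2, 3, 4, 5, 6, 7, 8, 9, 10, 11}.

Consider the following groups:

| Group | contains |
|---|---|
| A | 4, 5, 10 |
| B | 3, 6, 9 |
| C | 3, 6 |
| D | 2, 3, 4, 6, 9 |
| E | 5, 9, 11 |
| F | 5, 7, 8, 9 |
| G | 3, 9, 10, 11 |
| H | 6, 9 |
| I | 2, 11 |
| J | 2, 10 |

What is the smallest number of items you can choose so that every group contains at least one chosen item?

4

Take T = {3, 9, 10, 11}. Each listed group contains at least one of these, so T is a hitting set of size 4.
No choice of 3 items meets every group, so 4 is the minimum.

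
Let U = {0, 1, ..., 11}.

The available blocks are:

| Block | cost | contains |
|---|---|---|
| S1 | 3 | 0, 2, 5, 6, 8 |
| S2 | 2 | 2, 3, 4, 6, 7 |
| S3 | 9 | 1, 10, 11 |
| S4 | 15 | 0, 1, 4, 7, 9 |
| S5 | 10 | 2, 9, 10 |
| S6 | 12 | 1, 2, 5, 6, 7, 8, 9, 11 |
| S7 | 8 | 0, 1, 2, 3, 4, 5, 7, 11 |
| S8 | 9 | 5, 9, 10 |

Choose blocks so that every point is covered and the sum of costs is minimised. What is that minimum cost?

20

S1, S7, S8 together cover every point (S1 ∪ S7 ∪ S8 = {0, 1, 2, 3, 4, 5, 6, 7, 8, 9, 10, 11}); total cost 3 + 8 + 9 = 20.
The greedy pick S2, S1, S3, S8 costs 23; no covering selection beats 20.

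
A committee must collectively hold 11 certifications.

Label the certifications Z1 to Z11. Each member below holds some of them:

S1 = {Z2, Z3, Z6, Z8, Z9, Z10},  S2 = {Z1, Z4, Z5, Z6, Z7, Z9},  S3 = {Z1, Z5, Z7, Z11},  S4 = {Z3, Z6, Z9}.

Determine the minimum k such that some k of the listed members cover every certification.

S1 and S2 and S3 together: S1 ∪ S2 ∪ S3 = {Z1, Z2, Z3, Z4, Z5, Z6, Z7, Z8, Z9, Z10, Z11} — every certification is covered.
Only S1 contains Z2, so S1 is forced; the remaining 5 certifications need at least 2 more members (each remaining member adds at most 4) — so at least 3 members are needed, and 3 is optimal.

3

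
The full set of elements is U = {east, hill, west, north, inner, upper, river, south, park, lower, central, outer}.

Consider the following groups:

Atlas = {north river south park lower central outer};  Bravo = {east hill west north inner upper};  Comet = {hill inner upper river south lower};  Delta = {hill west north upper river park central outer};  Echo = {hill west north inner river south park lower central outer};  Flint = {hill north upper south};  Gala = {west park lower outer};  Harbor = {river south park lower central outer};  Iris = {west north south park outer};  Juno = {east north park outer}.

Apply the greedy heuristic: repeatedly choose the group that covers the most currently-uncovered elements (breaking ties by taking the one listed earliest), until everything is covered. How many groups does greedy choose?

Greedy: pick Echo (covers 10 new) → pick Bravo (covers 2 new). Total picks: 2.

2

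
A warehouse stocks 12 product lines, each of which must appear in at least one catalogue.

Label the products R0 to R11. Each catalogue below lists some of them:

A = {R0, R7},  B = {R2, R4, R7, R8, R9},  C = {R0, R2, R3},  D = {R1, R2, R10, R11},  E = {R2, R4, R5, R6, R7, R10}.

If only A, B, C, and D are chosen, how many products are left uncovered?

Union of A, B, C, D = {R0, R1, R2, R3, R4, R7, R8, R9, R10, R11}.
Not covered: R5, R6 — 2 products.

2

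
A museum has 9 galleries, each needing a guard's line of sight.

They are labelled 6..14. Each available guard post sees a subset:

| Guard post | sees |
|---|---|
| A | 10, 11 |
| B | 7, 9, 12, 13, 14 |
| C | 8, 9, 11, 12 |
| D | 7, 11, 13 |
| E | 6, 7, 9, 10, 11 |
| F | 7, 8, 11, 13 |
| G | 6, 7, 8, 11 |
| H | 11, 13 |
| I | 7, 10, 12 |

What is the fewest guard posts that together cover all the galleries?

3

A and B and G together: A ∪ B ∪ G = {6, 7, 8, 9, 10, 11, 12, 13, 14} — every gallery is covered.
Only B contains 14, so B is forced; the remaining 4 galleries need at least 2 more guard posts (each remaining guard post adds at most 3) — so at least 3 guard posts are needed, and 3 is optimal.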